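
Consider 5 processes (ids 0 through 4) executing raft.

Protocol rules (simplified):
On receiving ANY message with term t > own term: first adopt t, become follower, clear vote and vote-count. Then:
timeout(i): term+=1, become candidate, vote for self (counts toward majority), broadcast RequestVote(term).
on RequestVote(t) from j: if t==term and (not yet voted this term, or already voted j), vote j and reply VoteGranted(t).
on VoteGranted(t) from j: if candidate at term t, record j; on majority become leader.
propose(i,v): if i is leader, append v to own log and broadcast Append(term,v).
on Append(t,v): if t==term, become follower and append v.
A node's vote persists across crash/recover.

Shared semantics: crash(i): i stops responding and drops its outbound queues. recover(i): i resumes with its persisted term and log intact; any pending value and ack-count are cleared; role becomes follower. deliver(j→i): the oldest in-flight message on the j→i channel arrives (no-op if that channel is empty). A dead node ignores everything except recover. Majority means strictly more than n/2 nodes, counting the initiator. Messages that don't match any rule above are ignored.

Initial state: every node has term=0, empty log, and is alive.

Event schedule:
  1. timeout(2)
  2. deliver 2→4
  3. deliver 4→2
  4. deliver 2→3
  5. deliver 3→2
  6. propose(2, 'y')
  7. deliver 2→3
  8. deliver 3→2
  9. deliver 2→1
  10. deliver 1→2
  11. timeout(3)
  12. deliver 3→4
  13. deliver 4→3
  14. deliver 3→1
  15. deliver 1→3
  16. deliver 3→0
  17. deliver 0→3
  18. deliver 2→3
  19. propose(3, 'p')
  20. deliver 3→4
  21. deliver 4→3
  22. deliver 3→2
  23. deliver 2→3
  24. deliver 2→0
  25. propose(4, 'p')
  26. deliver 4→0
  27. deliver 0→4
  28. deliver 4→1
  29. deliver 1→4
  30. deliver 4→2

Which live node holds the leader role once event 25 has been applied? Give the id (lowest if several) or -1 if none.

3

step 1 timeout(2): 2={cand,t=1,log=-}
step 2 deliver 2→4: 4={foll,t=1,log=-}
step 3 deliver 4→2: —
step 4 deliver 2→3: 3={foll,t=1,log=-}
step 5 deliver 3→2: 2={lead,t=1,log=-}
step 6 propose(2,'y'): 2={lead,t=1,log=y}
step 7 deliver 2→3: 3={foll,t=1,log=y}
step 8 deliver 3→2: —
step 9 deliver 2→1: 1={foll,t=1,log=-}
step 10 deliver 1→2: —
step 11 timeout(3): 3={cand,t=2,log=y}
step 12 deliver 3→4: 4={foll,t=2,log=-}
step 13 deliver 4→3: —
step 14 deliver 3→1: 1={foll,t=2,log=-}
step 15 deliver 1→3: 3={lead,t=2,log=y}
step 16 deliver 3→0: 0={foll,t=2,log=-}
step 17 deliver 0→3: —
step 18 deliver 2→3: —
step 19 propose(3,'p'): 3={lead,t=2,log=y,p}
step 20 deliver 3→4: 4={foll,t=2,log=p}
step 21 deliver 4→3: —
step 22 deliver 3→2: 2={foll,t=2,log=y}
step 23 deliver 2→3: —
step 24 deliver 2→0: —
step 25 propose(4,'p'): —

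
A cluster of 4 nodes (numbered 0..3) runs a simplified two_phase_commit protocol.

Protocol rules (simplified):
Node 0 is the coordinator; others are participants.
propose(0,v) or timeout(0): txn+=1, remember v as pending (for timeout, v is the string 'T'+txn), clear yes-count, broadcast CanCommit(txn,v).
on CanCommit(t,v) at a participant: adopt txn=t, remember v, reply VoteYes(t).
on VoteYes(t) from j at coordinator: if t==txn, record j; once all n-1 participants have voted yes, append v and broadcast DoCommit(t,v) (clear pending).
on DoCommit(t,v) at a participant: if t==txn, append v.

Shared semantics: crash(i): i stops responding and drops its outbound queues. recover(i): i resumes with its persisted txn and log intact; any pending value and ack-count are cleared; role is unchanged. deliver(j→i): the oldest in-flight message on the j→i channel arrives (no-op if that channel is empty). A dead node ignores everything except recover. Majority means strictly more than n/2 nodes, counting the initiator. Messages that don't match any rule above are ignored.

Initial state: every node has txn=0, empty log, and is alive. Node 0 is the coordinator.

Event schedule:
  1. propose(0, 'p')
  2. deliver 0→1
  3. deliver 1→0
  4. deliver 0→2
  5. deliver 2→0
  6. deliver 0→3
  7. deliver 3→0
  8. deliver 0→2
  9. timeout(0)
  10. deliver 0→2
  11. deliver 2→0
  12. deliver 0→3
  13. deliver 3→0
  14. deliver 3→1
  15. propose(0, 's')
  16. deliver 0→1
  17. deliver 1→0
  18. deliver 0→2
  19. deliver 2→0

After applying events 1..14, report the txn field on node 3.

[1] propose(0,'p') → N0(coor t1 [-])
[2] deliver 0→1 → N1(part t1 [-])
[3] deliver 1→0 → ∅
[4] deliver 0→2 → N2(part t1 [-])
[5] deliver 2→0 → ∅
[6] deliver 0→3 → N3(part t1 [-])
[7] deliver 3→0 → N0(coor t1 [p])
[8] deliver 0→2 → N2(part t1 [p])
[9] timeout(0) → N0(coor t2 [p])
[10] deliver 0→2 → N2(part t2 [p])
[11] deliver 2→0 → ∅
[12] deliver 0→3 → N3(part t1 [p])
[13] deliver 3→0 → ∅
[14] deliver 3→1 → ∅

1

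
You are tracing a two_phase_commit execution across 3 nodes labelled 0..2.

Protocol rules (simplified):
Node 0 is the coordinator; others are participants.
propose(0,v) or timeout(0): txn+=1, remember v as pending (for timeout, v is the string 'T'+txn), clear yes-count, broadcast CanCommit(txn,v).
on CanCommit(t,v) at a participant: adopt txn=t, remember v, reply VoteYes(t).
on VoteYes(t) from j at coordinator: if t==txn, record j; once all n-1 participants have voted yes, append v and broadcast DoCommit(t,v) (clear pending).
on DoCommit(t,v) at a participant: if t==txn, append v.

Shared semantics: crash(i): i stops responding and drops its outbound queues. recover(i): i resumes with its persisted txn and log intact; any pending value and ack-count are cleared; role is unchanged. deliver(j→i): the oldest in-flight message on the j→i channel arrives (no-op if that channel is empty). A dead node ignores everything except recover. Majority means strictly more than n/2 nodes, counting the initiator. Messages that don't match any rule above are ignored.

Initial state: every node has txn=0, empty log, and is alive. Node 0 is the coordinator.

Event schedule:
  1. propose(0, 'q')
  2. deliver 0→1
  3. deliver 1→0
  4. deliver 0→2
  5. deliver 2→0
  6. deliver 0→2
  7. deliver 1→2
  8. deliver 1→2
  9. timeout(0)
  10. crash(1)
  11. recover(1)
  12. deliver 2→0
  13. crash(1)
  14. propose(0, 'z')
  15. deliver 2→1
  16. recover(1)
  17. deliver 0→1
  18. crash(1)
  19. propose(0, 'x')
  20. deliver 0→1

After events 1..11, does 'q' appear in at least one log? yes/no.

step 1 propose(0,'q'): 0={coor,t=1,log=-}
step 2 deliver 0→1: 1={part,t=1,log=-}
step 3 deliver 1→0: —
step 4 deliver 0→2: 2={part,t=1,log=-}
step 5 deliver 2→0: 0={coor,t=1,log=q}
step 6 deliver 0→2: 2={part,t=1,log=q}
step 7 deliver 1→2: —
step 8 deliver 1→2: —
step 9 timeout(0): 0={coor,t=2,log=q}
step 10 crash(1): 1={✗part,t=1,log=-}
step 11 recover(1): 1={part,t=1,log=-}

yes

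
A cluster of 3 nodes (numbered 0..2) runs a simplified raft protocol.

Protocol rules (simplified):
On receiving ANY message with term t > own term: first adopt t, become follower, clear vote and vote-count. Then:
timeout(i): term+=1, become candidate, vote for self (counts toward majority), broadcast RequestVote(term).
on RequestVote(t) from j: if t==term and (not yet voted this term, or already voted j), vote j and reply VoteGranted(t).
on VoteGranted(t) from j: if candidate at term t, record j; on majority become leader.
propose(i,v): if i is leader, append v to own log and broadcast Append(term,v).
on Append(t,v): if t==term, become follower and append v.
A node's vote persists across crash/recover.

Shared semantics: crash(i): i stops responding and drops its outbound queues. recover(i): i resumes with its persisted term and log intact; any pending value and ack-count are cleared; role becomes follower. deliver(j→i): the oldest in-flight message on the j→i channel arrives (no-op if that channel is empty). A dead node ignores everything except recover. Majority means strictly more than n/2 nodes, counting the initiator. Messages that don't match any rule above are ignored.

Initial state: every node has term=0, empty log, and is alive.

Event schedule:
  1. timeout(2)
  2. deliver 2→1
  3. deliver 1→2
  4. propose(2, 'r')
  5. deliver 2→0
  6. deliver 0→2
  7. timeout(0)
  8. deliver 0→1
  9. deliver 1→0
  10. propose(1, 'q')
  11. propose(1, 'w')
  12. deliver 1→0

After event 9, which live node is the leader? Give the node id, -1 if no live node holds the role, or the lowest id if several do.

0

step 1 timeout(2): 2={cand,t=1,log=-}
step 2 deliver 2→1: 1={foll,t=1,log=-}
step 3 deliver 1→2: 2={lead,t=1,log=-}
step 4 propose(2,'r'): 2={lead,t=1,log=r}
step 5 deliver 2→0: 0={foll,t=1,log=-}
step 6 deliver 0→2: —
step 7 timeout(0): 0={cand,t=2,log=-}
step 8 deliver 0→1: 1={foll,t=2,log=-}
step 9 deliver 1→0: 0={lead,t=2,log=-}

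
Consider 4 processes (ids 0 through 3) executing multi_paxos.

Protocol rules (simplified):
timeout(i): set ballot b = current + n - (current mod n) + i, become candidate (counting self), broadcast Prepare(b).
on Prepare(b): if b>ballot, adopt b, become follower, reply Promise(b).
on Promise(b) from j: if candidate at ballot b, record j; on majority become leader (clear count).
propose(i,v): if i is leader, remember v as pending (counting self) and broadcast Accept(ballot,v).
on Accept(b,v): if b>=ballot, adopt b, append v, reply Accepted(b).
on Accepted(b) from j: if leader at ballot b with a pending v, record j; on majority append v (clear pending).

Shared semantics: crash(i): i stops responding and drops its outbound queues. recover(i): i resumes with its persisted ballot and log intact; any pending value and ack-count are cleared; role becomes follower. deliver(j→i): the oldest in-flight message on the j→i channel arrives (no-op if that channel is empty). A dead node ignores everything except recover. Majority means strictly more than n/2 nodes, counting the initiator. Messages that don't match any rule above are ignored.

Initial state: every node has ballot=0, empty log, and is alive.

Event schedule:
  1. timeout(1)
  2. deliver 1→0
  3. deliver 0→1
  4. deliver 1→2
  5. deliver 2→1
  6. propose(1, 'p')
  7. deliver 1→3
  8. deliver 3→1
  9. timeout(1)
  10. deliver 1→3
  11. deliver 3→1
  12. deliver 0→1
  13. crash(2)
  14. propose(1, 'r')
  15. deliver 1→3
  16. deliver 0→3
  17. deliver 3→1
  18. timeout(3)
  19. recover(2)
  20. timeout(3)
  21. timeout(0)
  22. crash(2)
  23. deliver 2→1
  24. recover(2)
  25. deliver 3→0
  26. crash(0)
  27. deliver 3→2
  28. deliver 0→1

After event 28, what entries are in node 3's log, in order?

e1 timeout(1): 1[cand,b=5,-]
e2 deliver 1→0: 0[foll,b=5,-]
e3 deliver 0→1: ·
e4 deliver 1→2: 2[foll,b=5,-]
e5 deliver 2→1: 1[lead,b=5,-]
e6 propose(1,'p'): ·
e7 deliver 1→3: 3[foll,b=5,-]
e8 deliver 3→1: ·
e9 timeout(1): 1[cand,b=9,-]
e10 deliver 1→3: 3[foll,b=5,p]
e11 deliver 3→1: ·
e12 deliver 0→1: ·
e13 crash(2): 2[✗foll,b=5,-]
e14 propose(1,'r'): ·
e15 deliver 1→3: 3[foll,b=9,p]
e16 deliver 0→3: ·
e17 deliver 3→1: ·
e18 timeout(3): 3[cand,b=15,p]
e19 recover(2): 2[foll,b=5,-]
e20 timeout(3): 3[cand,b=19,p]
e21 timeout(0): 0[cand,b=8,-]
e22 crash(2): 2[✗foll,b=5,-]
e23 deliver 2→1: ·
e24 recover(2): 2[foll,b=5,-]
e25 deliver 3→0: 0[foll,b=15,-]
e26 crash(0): 0[✗foll,b=15,-]
e27 deliver 3→2: 2[foll,b=15,-]
e28 deliver 0→1: ·

p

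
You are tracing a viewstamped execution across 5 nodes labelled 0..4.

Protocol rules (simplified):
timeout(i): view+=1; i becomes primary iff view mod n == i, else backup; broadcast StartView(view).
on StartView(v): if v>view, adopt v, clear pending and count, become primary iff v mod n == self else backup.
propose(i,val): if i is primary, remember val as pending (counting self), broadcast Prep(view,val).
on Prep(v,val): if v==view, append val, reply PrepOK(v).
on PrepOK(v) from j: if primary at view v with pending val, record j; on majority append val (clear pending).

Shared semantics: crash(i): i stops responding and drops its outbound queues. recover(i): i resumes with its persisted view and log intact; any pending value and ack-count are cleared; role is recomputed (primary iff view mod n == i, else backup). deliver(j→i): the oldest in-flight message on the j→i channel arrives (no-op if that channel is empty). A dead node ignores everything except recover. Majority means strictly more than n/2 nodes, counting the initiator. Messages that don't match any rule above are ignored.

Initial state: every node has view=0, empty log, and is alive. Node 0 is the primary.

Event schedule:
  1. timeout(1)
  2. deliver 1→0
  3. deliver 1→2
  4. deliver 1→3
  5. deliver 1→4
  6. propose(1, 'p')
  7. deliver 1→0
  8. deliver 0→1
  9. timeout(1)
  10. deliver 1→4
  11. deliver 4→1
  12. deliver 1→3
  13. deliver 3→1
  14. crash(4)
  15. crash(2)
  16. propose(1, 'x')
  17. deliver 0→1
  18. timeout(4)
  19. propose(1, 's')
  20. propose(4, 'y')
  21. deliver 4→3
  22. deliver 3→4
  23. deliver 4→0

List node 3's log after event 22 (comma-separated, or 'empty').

[1] timeout(1) → N1(prim v1 [-])
[2] deliver 1→0 → N0(back v1 [-])
[3] deliver 1→2 → N2(back v1 [-])
[4] deliver 1→3 → N3(back v1 [-])
[5] deliver 1→4 → N4(back v1 [-])
[6] propose(1,'p') → ∅
[7] deliver 1→0 → N0(back v1 [p])
[8] deliver 0→1 → ∅
[9] timeout(1) → N1(back v2 [-])
[10] deliver 1→4 → N4(back v1 [p])
[11] deliver 4→1 → ∅
[12] deliver 1→3 → N3(back v1 [p])
[13] deliver 3→1 → ∅
[14] crash(4) → N4(✗back v1 [p])
[15] crash(2) → N2(✗back v1 [-])
[16] propose(1,'x') → ∅
[17] deliver 0→1 → ∅
[18] timeout(4) → ∅
[19] propose(1,'s') → ∅
[20] propose(4,'y') → ∅
[21] deliver 4→3 → ∅
[22] deliver 3→4 → ∅

p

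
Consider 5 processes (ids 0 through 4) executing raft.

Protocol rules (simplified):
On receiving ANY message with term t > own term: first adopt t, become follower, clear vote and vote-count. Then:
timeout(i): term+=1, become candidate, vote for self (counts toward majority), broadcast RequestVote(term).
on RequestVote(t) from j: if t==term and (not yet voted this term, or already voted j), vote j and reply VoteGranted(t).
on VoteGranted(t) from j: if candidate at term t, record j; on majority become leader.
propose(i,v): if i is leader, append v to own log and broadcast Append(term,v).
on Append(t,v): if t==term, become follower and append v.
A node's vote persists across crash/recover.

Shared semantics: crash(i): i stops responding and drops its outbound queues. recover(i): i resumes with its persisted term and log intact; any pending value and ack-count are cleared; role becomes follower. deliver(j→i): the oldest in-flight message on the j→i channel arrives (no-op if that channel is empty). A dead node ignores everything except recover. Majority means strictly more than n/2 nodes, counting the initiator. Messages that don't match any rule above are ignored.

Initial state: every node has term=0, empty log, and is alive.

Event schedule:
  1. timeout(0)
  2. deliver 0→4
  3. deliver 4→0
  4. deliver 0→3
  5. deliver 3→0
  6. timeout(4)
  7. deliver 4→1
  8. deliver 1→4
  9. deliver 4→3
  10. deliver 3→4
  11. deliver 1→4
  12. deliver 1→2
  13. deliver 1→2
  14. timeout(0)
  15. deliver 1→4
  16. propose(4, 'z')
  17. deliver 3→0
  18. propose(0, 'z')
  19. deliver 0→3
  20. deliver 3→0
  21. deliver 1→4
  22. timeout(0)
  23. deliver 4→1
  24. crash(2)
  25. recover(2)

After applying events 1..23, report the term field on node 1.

2

[1] timeout(0) → N0(cand t1 [-])
[2] deliver 0→4 → N4(foll t1 [-])
[3] deliver 4→0 → ∅
[4] deliver 0→3 → N3(foll t1 [-])
[5] deliver 3→0 → N0(lead t1 [-])
[6] timeout(4) → N4(cand t2 [-])
[7] deliver 4→1 → N1(foll t2 [-])
[8] deliver 1→4 → ∅
[9] deliver 4→3 → N3(foll t2 [-])
[10] deliver 3→4 → N4(lead t2 [-])
[11] deliver 1→4 → ∅
[12] deliver 1→2 → ∅
[13] deliver 1→2 → ∅
[14] timeout(0) → N0(cand t2 [-])
[15] deliver 1→4 → ∅
[16] propose(4,'z') → N4(lead t2 [z])
[17] deliver 3→0 → ∅
[18] propose(0,'z') → ∅
[19] deliver 0→3 → ∅
[20] deliver 3→0 → ∅
[21] deliver 1→4 → ∅
[22] timeout(0) → N0(cand t3 [-])
[23] deliver 4→1 → N1(foll t2 [z])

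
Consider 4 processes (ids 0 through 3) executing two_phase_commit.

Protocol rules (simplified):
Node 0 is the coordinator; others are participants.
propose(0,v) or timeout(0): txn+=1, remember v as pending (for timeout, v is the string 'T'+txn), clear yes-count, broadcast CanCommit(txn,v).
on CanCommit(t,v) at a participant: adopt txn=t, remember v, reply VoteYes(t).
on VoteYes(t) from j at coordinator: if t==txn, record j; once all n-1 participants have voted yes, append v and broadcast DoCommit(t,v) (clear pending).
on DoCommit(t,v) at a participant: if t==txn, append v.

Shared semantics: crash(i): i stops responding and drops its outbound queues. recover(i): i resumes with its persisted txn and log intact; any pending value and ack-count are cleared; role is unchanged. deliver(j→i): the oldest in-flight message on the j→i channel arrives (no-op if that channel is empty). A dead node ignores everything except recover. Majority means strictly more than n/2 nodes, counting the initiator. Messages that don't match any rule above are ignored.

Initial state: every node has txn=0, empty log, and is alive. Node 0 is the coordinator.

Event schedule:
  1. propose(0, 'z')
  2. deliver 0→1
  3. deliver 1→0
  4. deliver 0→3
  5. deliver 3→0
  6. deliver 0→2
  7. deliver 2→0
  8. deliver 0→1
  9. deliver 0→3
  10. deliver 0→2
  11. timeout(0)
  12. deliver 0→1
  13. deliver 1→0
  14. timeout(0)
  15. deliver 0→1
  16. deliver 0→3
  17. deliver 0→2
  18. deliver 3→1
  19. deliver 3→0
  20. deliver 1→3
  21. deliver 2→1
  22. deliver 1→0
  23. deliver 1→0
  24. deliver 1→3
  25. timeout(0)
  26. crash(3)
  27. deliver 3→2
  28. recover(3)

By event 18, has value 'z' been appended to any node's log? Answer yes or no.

yes

step 1 propose(0,'z'): 0={coor,t=1,log=-}
step 2 deliver 0→1: 1={part,t=1,log=-}
step 3 deliver 1→0: —
step 4 deliver 0→3: 3={part,t=1,log=-}
step 5 deliver 3→0: —
step 6 deliver 0→2: 2={part,t=1,log=-}
step 7 deliver 2→0: 0={coor,t=1,log=z}
step 8 deliver 0→1: 1={part,t=1,log=z}
step 9 deliver 0→3: 3={part,t=1,log=z}
step 10 deliver 0→2: 2={part,t=1,log=z}
step 11 timeout(0): 0={coor,t=2,log=z}
step 12 deliver 0→1: 1={part,t=2,log=z}
step 13 deliver 1→0: —
step 14 timeout(0): 0={coor,t=3,log=z}
step 15 deliver 0→1: 1={part,t=3,log=z}
step 16 deliver 0→3: 3={part,t=2,log=z}
step 17 deliver 0→2: 2={part,t=2,log=z}
step 18 deliver 3→1: —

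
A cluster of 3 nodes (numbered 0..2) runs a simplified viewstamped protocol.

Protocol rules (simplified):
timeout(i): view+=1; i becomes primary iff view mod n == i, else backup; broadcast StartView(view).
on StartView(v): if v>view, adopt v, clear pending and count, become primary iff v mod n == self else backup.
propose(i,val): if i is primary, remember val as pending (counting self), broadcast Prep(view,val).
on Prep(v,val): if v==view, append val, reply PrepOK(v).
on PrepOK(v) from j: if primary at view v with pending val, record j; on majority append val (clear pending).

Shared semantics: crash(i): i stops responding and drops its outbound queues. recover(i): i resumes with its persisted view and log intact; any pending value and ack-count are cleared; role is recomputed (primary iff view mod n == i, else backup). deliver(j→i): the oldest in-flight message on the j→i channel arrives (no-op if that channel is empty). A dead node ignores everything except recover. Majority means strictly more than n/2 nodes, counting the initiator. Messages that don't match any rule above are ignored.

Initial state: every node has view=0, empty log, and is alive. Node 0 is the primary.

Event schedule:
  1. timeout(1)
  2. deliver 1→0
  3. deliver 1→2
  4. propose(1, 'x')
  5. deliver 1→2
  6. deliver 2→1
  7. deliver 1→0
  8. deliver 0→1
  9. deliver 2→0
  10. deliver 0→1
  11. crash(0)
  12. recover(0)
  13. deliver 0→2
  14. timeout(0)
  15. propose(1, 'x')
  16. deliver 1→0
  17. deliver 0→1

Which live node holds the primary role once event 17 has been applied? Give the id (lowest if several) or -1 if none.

-1

after 1 — timeout(1): n1:prim/v1/[-]
after 2 — deliver 1→0: n0:back/v1/[-]
after 3 — deliver 1→2: n2:back/v1/[-]
after 4 — propose(1,'x'): ·
after 5 — deliver 1→2: n2:back/v1/[x]
after 6 — deliver 2→1: n1:prim/v1/[x]
after 7 — deliver 1→0: n0:back/v1/[x]
after 8 — deliver 0→1: ·
after 9 — deliver 2→0: ·
after 10 — deliver 0→1: ·
after 11 — crash(0): n0:✗back/v1/[x]
after 12 — recover(0): n0:back/v1/[x]
after 13 — deliver 0→2: ·
after 14 — timeout(0): n0:back/v2/[x]
after 15 — propose(1,'x'): ·
after 16 — deliver 1→0: ·
after 17 — deliver 0→1: n1:back/v2/[x]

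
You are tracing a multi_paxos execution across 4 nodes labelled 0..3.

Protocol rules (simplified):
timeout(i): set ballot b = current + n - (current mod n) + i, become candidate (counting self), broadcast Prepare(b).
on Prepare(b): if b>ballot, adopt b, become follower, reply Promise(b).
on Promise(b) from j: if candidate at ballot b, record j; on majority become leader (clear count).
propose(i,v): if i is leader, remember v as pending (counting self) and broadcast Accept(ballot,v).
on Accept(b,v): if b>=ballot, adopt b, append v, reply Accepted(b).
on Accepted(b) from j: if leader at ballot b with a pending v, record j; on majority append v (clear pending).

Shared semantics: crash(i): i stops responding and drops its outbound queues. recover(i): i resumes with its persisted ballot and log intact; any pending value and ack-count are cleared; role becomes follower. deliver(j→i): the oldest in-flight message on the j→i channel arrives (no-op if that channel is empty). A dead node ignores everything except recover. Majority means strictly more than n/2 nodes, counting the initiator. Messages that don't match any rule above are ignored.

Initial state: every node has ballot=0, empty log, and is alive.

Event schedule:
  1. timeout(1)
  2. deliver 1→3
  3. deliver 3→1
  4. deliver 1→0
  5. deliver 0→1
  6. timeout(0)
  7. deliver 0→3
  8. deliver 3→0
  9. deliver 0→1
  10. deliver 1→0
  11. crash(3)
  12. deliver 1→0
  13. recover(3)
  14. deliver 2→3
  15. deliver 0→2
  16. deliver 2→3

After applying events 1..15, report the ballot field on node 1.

1. timeout(1):  <1:cand b5 ->
2. deliver 1→3:  <3:foll b5 ->
3. deliver 3→1:  nop
4. deliver 1→0:  <0:foll b5 ->
5. deliver 0→1:  <1:lead b5 ->
6. timeout(0):  <0:cand b8 ->
7. deliver 0→3:  <3:foll b8 ->
8. deliver 3→0:  nop
9. deliver 0→1:  <1:foll b8 ->
10. deliver 1→0:  <0:lead b8 ->
11. crash(3):  <3:✗foll b8 ->
12. deliver 1→0:  nop
13. recover(3):  <3:foll b8 ->
14. deliver 2→3:  nop
15. deliver 0→2:  <2:foll b8 ->

8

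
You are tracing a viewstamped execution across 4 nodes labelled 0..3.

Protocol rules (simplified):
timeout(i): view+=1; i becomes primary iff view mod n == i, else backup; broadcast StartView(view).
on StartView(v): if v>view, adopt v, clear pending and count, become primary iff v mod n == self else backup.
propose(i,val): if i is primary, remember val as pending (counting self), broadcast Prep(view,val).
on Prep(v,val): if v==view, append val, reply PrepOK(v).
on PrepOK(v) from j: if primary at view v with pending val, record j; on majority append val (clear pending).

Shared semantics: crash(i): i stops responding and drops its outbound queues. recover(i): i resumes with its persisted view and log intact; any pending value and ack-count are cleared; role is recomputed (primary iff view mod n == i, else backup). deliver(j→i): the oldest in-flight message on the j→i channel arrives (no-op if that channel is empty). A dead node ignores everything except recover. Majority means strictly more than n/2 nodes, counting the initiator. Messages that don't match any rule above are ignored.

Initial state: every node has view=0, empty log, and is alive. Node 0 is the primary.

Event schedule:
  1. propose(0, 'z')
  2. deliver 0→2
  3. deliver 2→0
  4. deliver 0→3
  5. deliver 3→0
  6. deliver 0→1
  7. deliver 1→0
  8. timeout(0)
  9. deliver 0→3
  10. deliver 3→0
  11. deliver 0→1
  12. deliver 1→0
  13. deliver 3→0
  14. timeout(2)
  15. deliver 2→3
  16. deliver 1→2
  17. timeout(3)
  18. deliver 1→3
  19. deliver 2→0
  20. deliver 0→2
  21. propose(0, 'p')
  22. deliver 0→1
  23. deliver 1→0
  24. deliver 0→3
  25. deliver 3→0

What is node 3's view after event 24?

2

e1 propose(0,'z'): ·
e2 deliver 0→2: 2[back,v=0,z]
e3 deliver 2→0: ·
e4 deliver 0→3: 3[back,v=0,z]
e5 deliver 3→0: 0[prim,v=0,z]
e6 deliver 0→1: 1[back,v=0,z]
e7 deliver 1→0: ·
e8 timeout(0): 0[back,v=1,z]
e9 deliver 0→3: 3[back,v=1,z]
e10 deliver 3→0: ·
e11 deliver 0→1: 1[prim,v=1,z]
e12 deliver 1→0: ·
e13 deliver 3→0: ·
e14 timeout(2): 2[back,v=1,z]
e15 deliver 2→3: ·
e16 deliver 1→2: ·
e17 timeout(3): 3[back,v=2,z]
e18 deliver 1→3: ·
e19 deliver 2→0: ·
e20 deliver 0→2: ·
e21 propose(0,'p'): ·
e22 deliver 0→1: ·
e23 deliver 1→0: ·
e24 deliver 0→3: ·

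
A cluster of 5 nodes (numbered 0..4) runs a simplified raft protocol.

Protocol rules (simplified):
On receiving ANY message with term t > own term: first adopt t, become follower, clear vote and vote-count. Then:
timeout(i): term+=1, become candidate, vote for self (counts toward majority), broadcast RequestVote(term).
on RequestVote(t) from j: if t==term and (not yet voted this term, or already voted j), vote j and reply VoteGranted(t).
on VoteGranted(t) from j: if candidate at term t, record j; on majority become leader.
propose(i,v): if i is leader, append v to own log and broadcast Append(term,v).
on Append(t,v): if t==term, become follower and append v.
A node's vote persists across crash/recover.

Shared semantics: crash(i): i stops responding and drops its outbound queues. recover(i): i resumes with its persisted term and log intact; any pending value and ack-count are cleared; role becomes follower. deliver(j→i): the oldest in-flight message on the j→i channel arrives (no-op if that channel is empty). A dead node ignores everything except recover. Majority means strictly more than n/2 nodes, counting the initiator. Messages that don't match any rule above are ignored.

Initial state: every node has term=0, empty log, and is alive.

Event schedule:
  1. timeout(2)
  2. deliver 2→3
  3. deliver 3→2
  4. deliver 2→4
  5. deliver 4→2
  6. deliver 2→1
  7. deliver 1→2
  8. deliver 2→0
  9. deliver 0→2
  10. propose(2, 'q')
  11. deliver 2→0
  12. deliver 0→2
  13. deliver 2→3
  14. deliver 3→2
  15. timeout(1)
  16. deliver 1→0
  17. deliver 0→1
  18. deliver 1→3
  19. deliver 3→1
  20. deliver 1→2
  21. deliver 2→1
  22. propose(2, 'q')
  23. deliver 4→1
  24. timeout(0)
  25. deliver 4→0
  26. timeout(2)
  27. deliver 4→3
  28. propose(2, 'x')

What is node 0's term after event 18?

2

e1 timeout(2): 2[cand,t=1,-]
e2 deliver 2→3: 3[foll,t=1,-]
e3 deliver 3→2: ·
e4 deliver 2→4: 4[foll,t=1,-]
e5 deliver 4→2: 2[lead,t=1,-]
e6 deliver 2→1: 1[foll,t=1,-]
e7 deliver 1→2: ·
e8 deliver 2→0: 0[foll,t=1,-]
e9 deliver 0→2: ·
e10 propose(2,'q'): 2[lead,t=1,q]
e11 deliver 2→0: 0[foll,t=1,q]
e12 deliver 0→2: ·
e13 deliver 2→3: 3[foll,t=1,q]
e14 deliver 3→2: ·
e15 timeout(1): 1[cand,t=2,-]
e16 deliver 1→0: 0[foll,t=2,q]
e17 deliver 0→1: ·
e18 deliver 1→3: 3[foll,t=2,q]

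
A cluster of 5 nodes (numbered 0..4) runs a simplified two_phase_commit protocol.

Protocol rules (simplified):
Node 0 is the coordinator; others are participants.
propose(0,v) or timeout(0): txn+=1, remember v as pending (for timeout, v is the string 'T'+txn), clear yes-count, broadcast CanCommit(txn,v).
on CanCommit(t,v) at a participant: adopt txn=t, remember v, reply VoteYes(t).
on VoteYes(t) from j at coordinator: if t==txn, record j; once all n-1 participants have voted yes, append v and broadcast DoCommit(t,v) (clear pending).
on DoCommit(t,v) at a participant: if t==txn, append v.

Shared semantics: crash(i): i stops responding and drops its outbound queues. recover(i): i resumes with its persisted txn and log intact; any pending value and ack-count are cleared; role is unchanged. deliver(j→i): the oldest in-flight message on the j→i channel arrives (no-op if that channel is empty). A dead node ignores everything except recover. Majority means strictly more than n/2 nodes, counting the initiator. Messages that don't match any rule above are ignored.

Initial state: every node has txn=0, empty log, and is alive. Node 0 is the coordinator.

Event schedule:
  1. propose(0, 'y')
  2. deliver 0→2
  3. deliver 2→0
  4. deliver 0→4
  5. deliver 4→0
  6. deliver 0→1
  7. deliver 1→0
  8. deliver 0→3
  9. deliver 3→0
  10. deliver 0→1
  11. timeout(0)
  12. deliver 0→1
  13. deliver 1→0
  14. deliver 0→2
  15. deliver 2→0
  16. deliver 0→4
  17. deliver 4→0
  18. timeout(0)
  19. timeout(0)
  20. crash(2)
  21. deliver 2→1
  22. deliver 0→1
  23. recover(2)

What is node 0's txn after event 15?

after 1 — propose(0,'y'): n0:coor/t1/[-]
after 2 — deliver 0→2: n2:part/t1/[-]
after 3 — deliver 2→0: ·
after 4 — deliver 0→4: n4:part/t1/[-]
after 5 — deliver 4→0: ·
after 6 — deliver 0→1: n1:part/t1/[-]
after 7 — deliver 1→0: ·
after 8 — deliver 0→3: n3:part/t1/[-]
after 9 — deliver 3→0: n0:coor/t1/[y]
after 10 — deliver 0→1: n1:part/t1/[y]
after 11 — timeout(0): n0:coor/t2/[y]
after 12 — deliver 0→1: n1:part/t2/[y]
after 13 — deliver 1→0: ·
after 14 — deliver 0→2: n2:part/t1/[y]
after 15 — deliver 2→0: ·

2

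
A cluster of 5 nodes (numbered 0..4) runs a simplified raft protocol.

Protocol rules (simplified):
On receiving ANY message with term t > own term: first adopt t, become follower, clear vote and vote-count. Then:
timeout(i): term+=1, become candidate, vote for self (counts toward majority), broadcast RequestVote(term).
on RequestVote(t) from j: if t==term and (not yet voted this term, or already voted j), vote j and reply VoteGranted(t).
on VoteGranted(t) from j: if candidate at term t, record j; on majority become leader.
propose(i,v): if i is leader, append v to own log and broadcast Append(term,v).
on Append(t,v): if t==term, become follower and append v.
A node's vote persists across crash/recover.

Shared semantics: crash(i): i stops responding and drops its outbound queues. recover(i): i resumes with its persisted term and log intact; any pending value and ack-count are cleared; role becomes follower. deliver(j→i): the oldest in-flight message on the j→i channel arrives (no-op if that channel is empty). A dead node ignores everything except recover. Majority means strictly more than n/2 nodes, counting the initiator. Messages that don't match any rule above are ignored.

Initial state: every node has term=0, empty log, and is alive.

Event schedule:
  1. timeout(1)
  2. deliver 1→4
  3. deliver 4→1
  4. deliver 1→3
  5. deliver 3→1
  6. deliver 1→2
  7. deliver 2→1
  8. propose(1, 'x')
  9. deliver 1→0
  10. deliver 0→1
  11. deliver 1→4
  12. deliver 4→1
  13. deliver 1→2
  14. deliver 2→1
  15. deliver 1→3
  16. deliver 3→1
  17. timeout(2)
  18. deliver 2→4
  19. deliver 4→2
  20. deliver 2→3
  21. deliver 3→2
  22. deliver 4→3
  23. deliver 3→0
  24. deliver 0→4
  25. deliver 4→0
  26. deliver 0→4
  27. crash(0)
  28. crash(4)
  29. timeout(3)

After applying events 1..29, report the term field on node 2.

2

after 1 — timeout(1): n1:cand/t1/[-]
after 2 — deliver 1→4: n4:foll/t1/[-]
after 3 — deliver 4→1: ·
after 4 — deliver 1→3: n3:foll/t1/[-]
after 5 — deliver 3→1: n1:lead/t1/[-]
after 6 — deliver 1→2: n2:foll/t1/[-]
after 7 — deliver 2→1: ·
after 8 — propose(1,'x'): n1:lead/t1/[x]
after 9 — deliver 1→0: n0:foll/t1/[-]
after 10 — deliver 0→1: ·
after 11 — deliver 1→4: n4:foll/t1/[x]
after 12 — deliver 4→1: ·
after 13 — deliver 1→2: n2:foll/t1/[x]
after 14 — deliver 2→1: ·
after 15 — deliver 1→3: n3:foll/t1/[x]
after 16 — deliver 3→1: ·
after 17 — timeout(2): n2:cand/t2/[x]
after 18 — deliver 2→4: n4:foll/t2/[x]
after 19 — deliver 4→2: ·
after 20 — deliver 2→3: n3:foll/t2/[x]
after 21 — deliver 3→2: n2:lead/t2/[x]
after 22 — deliver 4→3: ·
after 23 — deliver 3→0: ·
after 24 — deliver 0→4: ·
after 25 — deliver 4→0: ·
after 26 — deliver 0→4: ·
after 27 — crash(0): n0:✗foll/t1/[-]
after 28 — crash(4): n4:✗foll/t2/[x]
after 29 — timeout(3): n3:cand/t3/[x]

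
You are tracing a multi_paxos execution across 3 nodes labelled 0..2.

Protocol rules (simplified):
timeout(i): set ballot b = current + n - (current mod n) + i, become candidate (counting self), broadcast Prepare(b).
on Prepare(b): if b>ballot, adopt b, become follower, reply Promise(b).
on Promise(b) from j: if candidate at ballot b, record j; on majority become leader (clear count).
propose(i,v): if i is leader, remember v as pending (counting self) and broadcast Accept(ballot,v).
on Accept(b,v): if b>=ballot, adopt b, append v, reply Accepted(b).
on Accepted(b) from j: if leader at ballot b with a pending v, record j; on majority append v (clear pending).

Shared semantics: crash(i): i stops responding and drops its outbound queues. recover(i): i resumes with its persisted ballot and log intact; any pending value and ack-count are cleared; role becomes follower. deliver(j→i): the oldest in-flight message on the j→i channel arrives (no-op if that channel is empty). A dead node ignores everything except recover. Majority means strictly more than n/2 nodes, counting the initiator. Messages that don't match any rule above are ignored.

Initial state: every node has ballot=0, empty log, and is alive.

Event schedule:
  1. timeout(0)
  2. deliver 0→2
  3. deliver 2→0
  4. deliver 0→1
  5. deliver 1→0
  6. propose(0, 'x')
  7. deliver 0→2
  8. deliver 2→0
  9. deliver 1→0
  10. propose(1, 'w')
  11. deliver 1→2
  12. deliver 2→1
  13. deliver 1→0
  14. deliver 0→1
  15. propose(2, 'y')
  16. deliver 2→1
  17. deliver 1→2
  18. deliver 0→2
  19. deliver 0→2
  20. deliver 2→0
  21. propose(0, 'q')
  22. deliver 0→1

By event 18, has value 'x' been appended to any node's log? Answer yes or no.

1. timeout(0):  <0:cand b3 ->
2. deliver 0→2:  <2:foll b3 ->
3. deliver 2→0:  <0:lead b3 ->
4. deliver 0→1:  <1:foll b3 ->
5. deliver 1→0:  nop
6. propose(0,'x'):  nop
7. deliver 0→2:  <2:foll b3 x>
8. deliver 2→0:  <0:lead b3 x>
9. deliver 1→0:  nop
10. propose(1,'w'):  nop
11. deliver 1→2:  nop
12. deliver 2→1:  nop
13. deliver 1→0:  nop
14. deliver 0→1:  <1:foll b3 x>
15. propose(2,'y'):  nop
16. deliver 2→1:  nop
17. deliver 1→2:  nop
18. deliver 0→2:  nop

yes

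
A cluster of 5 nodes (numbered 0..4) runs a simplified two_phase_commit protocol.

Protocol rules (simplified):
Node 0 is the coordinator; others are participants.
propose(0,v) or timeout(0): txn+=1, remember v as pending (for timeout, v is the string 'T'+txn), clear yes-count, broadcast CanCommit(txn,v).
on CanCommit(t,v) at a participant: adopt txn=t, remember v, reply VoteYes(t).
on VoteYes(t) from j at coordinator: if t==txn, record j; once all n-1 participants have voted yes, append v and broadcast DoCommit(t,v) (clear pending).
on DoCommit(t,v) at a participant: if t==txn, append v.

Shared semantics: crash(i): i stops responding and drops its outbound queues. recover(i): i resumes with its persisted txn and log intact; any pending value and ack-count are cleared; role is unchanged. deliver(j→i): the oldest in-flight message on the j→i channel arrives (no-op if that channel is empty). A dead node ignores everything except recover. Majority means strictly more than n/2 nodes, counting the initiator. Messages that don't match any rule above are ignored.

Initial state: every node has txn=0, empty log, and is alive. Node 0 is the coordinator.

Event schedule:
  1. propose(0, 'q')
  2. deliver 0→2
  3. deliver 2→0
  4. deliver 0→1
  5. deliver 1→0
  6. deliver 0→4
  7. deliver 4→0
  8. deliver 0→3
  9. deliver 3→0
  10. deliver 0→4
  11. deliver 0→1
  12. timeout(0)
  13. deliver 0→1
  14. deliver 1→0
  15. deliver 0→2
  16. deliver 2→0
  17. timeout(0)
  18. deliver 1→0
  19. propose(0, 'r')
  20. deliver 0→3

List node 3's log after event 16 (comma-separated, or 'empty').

[1] propose(0,'q') → N0(coor t1 [-])
[2] deliver 0→2 → N2(part t1 [-])
[3] deliver 2→0 → ∅
[4] deliver 0→1 → N1(part t1 [-])
[5] deliver 1→0 → ∅
[6] deliver 0→4 → N4(part t1 [-])
[7] deliver 4→0 → ∅
[8] deliver 0→3 → N3(part t1 [-])
[9] deliver 3→0 → N0(coor t1 [q])
[10] deliver 0→4 → N4(part t1 [q])
[11] deliver 0→1 → N1(part t1 [q])
[12] timeout(0) → N0(coor t2 [q])
[13] deliver 0→1 → N1(part t2 [q])
[14] deliver 1→0 → ∅
[15] deliver 0→2 → N2(part t1 [q])
[16] deliver 2→0 → ∅

empty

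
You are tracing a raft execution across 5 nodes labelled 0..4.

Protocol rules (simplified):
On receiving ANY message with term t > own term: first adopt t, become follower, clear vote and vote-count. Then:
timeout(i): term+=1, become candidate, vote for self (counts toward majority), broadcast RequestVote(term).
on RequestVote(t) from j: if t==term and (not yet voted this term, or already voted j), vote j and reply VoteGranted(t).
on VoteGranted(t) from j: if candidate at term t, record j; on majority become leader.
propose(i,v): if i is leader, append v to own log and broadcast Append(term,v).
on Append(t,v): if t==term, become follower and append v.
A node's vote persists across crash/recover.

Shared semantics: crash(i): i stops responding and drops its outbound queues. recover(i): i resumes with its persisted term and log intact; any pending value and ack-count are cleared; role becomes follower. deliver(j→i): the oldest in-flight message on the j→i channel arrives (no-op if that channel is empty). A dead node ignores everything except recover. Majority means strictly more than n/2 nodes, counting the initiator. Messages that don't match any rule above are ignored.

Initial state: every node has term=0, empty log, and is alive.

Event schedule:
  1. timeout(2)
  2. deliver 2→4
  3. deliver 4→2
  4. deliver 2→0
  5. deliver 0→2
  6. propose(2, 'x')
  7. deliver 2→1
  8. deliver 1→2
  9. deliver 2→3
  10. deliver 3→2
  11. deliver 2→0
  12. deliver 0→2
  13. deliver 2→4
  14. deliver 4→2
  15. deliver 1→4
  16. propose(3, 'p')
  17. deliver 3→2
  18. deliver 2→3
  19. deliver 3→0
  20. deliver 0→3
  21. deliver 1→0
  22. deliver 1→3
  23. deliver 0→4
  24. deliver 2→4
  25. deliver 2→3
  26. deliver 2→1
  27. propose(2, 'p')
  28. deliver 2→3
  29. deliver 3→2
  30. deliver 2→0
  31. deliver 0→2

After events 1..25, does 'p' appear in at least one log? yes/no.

step 1 timeout(2): 2={cand,t=1,log=-}
step 2 deliver 2→4: 4={foll,t=1,log=-}
step 3 deliver 4→2: —
step 4 deliver 2→0: 0={foll,t=1,log=-}
step 5 deliver 0→2: 2={lead,t=1,log=-}
step 6 propose(2,'x'): 2={lead,t=1,log=x}
step 7 deliver 2→1: 1={foll,t=1,log=-}
step 8 deliver 1→2: —
step 9 deliver 2→3: 3={foll,t=1,log=-}
step 10 deliver 3→2: —
step 11 deliver 2→0: 0={foll,t=1,log=x}
step 12 deliver 0→2: —
step 13 deliver 2→4: 4={foll,t=1,log=x}
step 14 deliver 4→2: —
step 15 deliver 1→4: —
step 16 propose(3,'p'): —
step 17 deliver 3→2: —
step 18 deliver 2→3: 3={foll,t=1,log=x}
step 19 deliver 3→0: —
step 20 deliver 0→3: —
step 21 deliver 1→0: —
step 22 deliver 1→3: —
step 23 deliver 0→4: —
step 24 deliver 2→4: —
step 25 deliver 2→3: —

no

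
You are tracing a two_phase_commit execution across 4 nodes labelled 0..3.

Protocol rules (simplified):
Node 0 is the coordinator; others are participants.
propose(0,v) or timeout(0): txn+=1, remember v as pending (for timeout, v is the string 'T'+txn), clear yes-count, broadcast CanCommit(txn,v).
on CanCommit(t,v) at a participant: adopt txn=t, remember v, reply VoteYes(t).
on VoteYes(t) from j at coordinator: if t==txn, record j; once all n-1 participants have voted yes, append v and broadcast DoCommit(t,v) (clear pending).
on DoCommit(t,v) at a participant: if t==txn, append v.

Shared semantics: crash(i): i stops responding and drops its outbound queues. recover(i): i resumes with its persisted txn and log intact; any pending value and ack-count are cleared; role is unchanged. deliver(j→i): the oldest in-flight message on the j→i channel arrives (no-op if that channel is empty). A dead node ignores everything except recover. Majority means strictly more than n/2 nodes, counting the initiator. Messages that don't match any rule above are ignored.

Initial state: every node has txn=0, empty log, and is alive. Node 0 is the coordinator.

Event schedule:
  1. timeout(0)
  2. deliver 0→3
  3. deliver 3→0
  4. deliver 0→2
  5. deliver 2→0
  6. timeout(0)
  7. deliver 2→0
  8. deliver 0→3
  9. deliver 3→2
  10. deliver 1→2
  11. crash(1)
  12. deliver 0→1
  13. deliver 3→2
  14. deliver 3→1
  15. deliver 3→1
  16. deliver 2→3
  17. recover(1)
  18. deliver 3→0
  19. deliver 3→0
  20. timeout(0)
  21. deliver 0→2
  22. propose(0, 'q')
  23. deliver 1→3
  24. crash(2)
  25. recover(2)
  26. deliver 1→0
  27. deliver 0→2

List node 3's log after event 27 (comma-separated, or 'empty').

empty

after 1 — timeout(0): n0:coor/t1/[-]
after 2 — deliver 0→3: n3:part/t1/[-]
after 3 — deliver 3→0: ·
after 4 — deliver 0→2: n2:part/t1/[-]
after 5 — deliver 2→0: ·
after 6 — timeout(0): n0:coor/t2/[-]
after 7 — deliver 2→0: ·
after 8 — deliver 0→3: n3:part/t2/[-]
after 9 — deliver 3→2: ·
after 10 — deliver 1→2: ·
after 11 — crash(1): n1:✗part/t0/[-]
after 12 — deliver 0→1: ·
after 13 — deliver 3→2: ·
after 14 — deliver 3→1: ·
after 15 — deliver 3→1: ·
after 16 — deliver 2→3: ·
after 17 — recover(1): n1:part/t0/[-]
after 18 — deliver 3→0: ·
after 19 — deliver 3→0: ·
after 20 — timeout(0): n0:coor/t3/[-]
after 21 — deliver 0→2: n2:part/t2/[-]
after 22 — propose(0,'q'): n0:coor/t4/[-]
after 23 — deliver 1→3: ·
after 24 — crash(2): n2:✗part/t2/[-]
after 25 — recover(2): n2:part/t2/[-]
after 26 — deliver 1→0: ·
after 27 — deliver 0→2: n2:part/t3/[-]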